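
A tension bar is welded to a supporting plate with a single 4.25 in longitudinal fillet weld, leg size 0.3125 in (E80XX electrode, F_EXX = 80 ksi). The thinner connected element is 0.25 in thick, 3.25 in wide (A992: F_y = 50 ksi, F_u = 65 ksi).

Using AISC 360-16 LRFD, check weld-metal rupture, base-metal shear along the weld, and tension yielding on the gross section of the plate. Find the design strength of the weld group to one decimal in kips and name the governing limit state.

Weld metal: throat = 0.707×0.3125 = 0.22094 in, L = 4.25 in. φR_n = 0.75 × 0.6 × 80 × 0.22094 × 4.25 = 33.8 kips.
Base metal shear (0.25 in plate): yield φR_n = 1.0×0.6×50×0.25×4.25 = 31.9 kips; rupture φR_n = 0.75×0.6×65×0.25×4.25 = 31.1 kips; take 31.1 kips (rupture).
Tension yield (gross): A_g = 3.25×0.25 = 0.8125 in². φR_n = 0.90 × 50 × 0.8125 = 36.6 kips.
Governing: min(33.8, 31.1, 36.6) = 31.1 kips → base-metal shear.

31.1 kips (base-metal shear governs)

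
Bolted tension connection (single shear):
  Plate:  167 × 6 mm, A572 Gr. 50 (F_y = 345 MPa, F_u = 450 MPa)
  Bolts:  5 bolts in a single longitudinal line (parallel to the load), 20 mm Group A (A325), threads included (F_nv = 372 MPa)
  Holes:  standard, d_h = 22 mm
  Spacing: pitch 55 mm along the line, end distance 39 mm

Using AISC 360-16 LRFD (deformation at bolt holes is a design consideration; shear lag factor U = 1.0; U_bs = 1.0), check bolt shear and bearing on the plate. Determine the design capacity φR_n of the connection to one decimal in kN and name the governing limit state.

388.8 kN (bearing governs)

Bolt shear: A_b = π(20)²/4 = 314.16 mm². φR_n = 0.75 × 372 × 314.16 × 5 × 1 = 438.3 kN.
Bearing (6 mm plate, F_u = 450 MPa): end bolts L_c = 39 − 22/2 = 28, R_n = min(1.2×28×6×450, 2.4×20×6×450) = 90.72 kN/bolt; interior L_c = 55 − 22 = 33, R_n = 106.92 kN/bolt. φR_n = 0.75 × (1×90.72 + 4×106.92) = 388.8 kN.
Governing: min(438.3, 388.8) = 388.8 kN → bearing.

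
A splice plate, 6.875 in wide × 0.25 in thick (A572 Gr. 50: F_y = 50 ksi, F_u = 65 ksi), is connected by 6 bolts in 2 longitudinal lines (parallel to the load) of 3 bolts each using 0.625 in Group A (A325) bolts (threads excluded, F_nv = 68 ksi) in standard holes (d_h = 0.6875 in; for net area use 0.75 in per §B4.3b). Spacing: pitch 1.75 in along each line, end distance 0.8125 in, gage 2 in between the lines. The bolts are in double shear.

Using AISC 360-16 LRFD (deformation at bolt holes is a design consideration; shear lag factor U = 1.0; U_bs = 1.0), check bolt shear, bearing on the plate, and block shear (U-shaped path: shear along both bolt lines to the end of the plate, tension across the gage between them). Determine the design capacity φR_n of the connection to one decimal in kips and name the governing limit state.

50.9 kips (block shear governs)

Bolt shear: A_b = π(0.625)²/4 = 0.3068 in². φR_n = 0.75 × 68 × 0.3068 × 6 × 2 = 187.8 kips.
Bearing (0.25 in plate, F_u = 65 ksi): end bolts L_c = 0.8125 − 0.6875/2 = 0.46875, R_n = min(1.2×0.46875×0.25×65, 2.4×0.625×0.25×65) = 9.1406 kips/bolt; interior L_c = 1.75 − 0.6875 = 1.0625, R_n = 20.719 kips/bolt. φR_n = 0.75 × (2×9.1406 + 4×20.719) = 75.9 kips.
Block shear: shear path 2×[0.8125+2×1.75] = 2×4.3125 in, A_gv = 2.1563, A_nv = 2×(4.3125 − 2.5×0.75)×0.25 = 1.2188 in²; tension across gage: (2 − 1×0.75)×0.25 = 0.3125 in². R_n = min(0.6×65×1.2188, 0.6×50×2.1563) + 1.0×65×0.3125 = min(47.533, 64.689) + 20.313 = 67.846 kips. φR_n = 0.75 × 67.846 = 50.9 kips.
Governing: min(187.8, 75.9, 50.9) = 50.9 kips → block shear.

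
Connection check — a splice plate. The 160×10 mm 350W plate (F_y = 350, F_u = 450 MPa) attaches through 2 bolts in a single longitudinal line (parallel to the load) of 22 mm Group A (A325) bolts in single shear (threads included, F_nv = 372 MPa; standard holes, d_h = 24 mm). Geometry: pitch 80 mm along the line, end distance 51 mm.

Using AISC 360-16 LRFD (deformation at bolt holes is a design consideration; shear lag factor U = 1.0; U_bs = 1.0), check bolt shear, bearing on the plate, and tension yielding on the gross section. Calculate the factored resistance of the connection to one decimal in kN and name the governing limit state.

Bolt shear: A_b = π(22)²/4 = 380.13 mm². φR_n = 0.75 × 372 × 380.13 × 2 × 1 = 212.1 kN.
Bearing (10 mm plate, F_u = 450 MPa): end bolts L_c = 51 − 24/2 = 39, R_n = min(1.2×39×10×450, 2.4×22×10×450) = 210.6 kN/bolt; interior L_c = 80 − 24 = 56, R_n = 237.6 kN/bolt. φR_n = 0.75 × (1×210.6 + 1×237.6) = 336.2 kN.
Tension yield (gross): A_g = 160×10 = 1600 mm². φR_n = 0.90 × 350 × 1600 = 504.0 kN.
Governing: min(212.1, 336.2, 504.0) = 212.1 kN → bolt shear.

212.1 kN (bolt shear governs)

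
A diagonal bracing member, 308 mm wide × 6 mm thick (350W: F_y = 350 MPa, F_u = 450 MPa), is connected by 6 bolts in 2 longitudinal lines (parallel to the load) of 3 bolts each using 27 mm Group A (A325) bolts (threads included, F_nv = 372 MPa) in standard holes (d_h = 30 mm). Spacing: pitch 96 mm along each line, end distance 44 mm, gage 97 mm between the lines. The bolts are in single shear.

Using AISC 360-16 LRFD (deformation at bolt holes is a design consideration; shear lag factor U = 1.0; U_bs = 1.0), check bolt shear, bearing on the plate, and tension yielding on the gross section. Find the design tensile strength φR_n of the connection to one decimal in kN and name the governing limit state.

Bolt shear: A_b = π(27)²/4 = 572.56 mm². φR_n = 0.75 × 372 × 572.56 × 6 × 1 = 958.5 kN.
Bearing (6 mm plate, F_u = 450 MPa): end bolts L_c = 44 − 30/2 = 29, R_n = min(1.2×29×6×450, 2.4×27×6×450) = 93.96 kN/bolt; interior L_c = 96 − 30 = 66, R_n = 174.96 kN/bolt. φR_n = 0.75 × (2×93.96 + 4×174.96) = 665.8 kN.
Tension yield (gross): A_g = 308×6 = 1848 mm². φR_n = 0.90 × 350 × 1848 = 582.1 kN.
Governing: min(958.5, 665.8, 582.1) = 582.1 kN → gross-section yield.

582.1 kN (gross-section yield governs)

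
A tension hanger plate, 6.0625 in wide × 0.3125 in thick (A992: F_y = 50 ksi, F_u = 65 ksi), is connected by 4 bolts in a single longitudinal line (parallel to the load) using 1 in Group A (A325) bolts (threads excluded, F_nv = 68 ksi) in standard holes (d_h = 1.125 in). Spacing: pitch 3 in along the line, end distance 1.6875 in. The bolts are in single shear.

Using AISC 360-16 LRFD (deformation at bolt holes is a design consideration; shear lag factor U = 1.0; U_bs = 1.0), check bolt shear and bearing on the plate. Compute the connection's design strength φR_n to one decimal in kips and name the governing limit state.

123.4 kips (bearing governs)

Bolt shear: A_b = π(1)²/4 = 0.7854 in². φR_n = 0.75 × 68 × 0.7854 × 4 × 1 = 160.2 kips.
Bearing (0.3125 in plate, F_u = 65 ksi): end bolts L_c = 1.6875 − 1.125/2 = 1.125, R_n = min(1.2×1.125×0.3125×65, 2.4×1×0.3125×65) = 27.422 kips/bolt; interior L_c = 3 − 1.125 = 1.875, R_n = 45.703 kips/bolt. φR_n = 0.75 × (1×27.422 + 3×45.703) = 123.4 kips.
Governing: min(160.2, 123.4) = 123.4 kips → bearing.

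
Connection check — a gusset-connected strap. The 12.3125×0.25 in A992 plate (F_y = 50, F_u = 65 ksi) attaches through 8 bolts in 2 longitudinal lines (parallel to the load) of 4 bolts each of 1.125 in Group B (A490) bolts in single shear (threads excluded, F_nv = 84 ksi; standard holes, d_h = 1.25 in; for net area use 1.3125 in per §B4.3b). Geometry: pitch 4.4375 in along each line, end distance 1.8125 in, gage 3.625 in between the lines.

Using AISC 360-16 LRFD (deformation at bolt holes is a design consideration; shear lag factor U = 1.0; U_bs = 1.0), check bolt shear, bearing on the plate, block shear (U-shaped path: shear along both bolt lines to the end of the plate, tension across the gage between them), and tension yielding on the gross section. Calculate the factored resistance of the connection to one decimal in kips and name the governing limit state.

Bolt shear: A_b = π(1.125)²/4 = 0.99402 in². φR_n = 0.75 × 84 × 0.99402 × 8 × 1 = 501.0 kips.
Bearing (0.25 in plate, F_u = 65 ksi): end bolts L_c = 1.8125 − 1.25/2 = 1.1875, R_n = min(1.2×1.1875×0.25×65, 2.4×1.125×0.25×65) = 23.156 kips/bolt; interior L_c = 4.4375 − 1.25 = 3.1875, R_n = 43.875 kips/bolt. φR_n = 0.75 × (2×23.156 + 6×43.875) = 232.2 kips.
Block shear: shear path 2×[1.8125+3×4.4375] = 2×15.125 in, A_gv = 7.5625, A_nv = 2×(15.125 − 3.5×1.3125)×0.25 = 5.2656 in²; tension across gage: (3.625 − 1×1.3125)×0.25 = 0.57813 in². R_n = min(0.6×65×5.2656, 0.6×50×7.5625) + 1.0×65×0.57813 = min(205.36, 226.88) + 37.578 = 242.94 kips. φR_n = 0.75 × 242.94 = 182.2 kips.
Tension yield (gross): A_g = 12.3125×0.25 = 3.0781 in². φR_n = 0.90 × 50 × 3.0781 = 138.5 kips.
Governing: min(501.0, 232.2, 182.2, 138.5) = 138.5 kips → gross-section yield.

138.5 kips (gross-section yield governs)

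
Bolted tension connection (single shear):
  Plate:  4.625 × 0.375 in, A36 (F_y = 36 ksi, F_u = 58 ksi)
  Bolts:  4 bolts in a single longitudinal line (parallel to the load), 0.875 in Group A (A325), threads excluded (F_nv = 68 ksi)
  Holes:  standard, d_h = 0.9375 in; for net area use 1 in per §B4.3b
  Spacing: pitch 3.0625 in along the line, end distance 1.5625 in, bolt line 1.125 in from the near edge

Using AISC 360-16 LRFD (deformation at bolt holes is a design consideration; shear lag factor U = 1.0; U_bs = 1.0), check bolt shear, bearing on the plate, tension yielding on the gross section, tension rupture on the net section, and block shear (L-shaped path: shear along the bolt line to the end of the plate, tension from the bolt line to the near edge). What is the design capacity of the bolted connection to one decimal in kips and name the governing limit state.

56.2 kips (gross-section yield governs)

Bolt shear: A_b = π(0.875)²/4 = 0.60132 in². φR_n = 0.75 × 68 × 0.60132 × 4 × 1 = 122.7 kips.
Bearing (0.375 in plate, F_u = 58 ksi): end bolts L_c = 1.5625 − 0.9375/2 = 1.09375, R_n = min(1.2×1.09375×0.375×58, 2.4×0.875×0.375×58) = 28.547 kips/bolt; interior L_c = 3.0625 − 0.9375 = 2.125, R_n = 45.675 kips/bolt. φR_n = 0.75 × (1×28.547 + 3×45.675) = 124.2 kips.
Tension yield (gross): A_g = 4.625×0.375 = 1.7344 in². φR_n = 0.90 × 36 × 1.7344 = 56.2 kips.
Tension rupture (net): A_n = (4.625 − 1×1)×0.375 = 1.3594 in² (U = 1.0, A_e = A_n). φR_n = 0.75 × 58 × 1.3594 = 59.1 kips.
Block shear: shear path 1×[1.5625+3×3.0625] = 1×10.75 in, A_gv = 4.0313, A_nv = 1×(10.75 − 3.5×1)×0.375 = 2.7188 in²; tension to near edge: (1.125 − 0.5×1)×0.375 = 0.23438 in². R_n = min(0.6×58×2.7188, 0.6×36×4.0313) + 1.0×58×0.23438 = min(94.614, 87.076) + 13.594 = 100.67 kips. φR_n = 0.75 × 100.67 = 75.5 kips.
Governing: min(122.7, 124.2, 56.2, 59.1, 75.5) = 56.2 kips → gross-section yield.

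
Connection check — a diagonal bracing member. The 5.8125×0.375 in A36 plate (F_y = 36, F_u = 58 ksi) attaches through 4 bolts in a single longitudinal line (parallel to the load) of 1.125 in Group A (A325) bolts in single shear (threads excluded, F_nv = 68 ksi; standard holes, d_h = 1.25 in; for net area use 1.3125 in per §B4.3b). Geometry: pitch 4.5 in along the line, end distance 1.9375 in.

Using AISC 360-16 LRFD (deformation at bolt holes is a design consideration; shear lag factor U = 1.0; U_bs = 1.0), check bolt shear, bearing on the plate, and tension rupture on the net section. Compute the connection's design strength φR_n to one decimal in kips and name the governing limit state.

Bolt shear: A_b = π(1.125)²/4 = 0.99402 in². φR_n = 0.75 × 68 × 0.99402 × 4 × 1 = 202.8 kips.
Bearing (0.375 in plate, F_u = 58 ksi): end bolts L_c = 1.9375 − 1.25/2 = 1.3125, R_n = min(1.2×1.3125×0.375×58, 2.4×1.125×0.375×58) = 34.256 kips/bolt; interior L_c = 4.5 − 1.25 = 3.25, R_n = 58.725 kips/bolt. φR_n = 0.75 × (1×34.256 + 3×58.725) = 157.8 kips.
Tension rupture (net): A_n = (5.8125 − 1×1.3125)×0.375 = 1.6875 in² (U = 1.0, A_e = A_n). φR_n = 0.75 × 58 × 1.6875 = 73.4 kips.
Governing: min(202.8, 157.8, 73.4) = 73.4 kips → net-section rupture.

73.4 kips (net-section rupture governs)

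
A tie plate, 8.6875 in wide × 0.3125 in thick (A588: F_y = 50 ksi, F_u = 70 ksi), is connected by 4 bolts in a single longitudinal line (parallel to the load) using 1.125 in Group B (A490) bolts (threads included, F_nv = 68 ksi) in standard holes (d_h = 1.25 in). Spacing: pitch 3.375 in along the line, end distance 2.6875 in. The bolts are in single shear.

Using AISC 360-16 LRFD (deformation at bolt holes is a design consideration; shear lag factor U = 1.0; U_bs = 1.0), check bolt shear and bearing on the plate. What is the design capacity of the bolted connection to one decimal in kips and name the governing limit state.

Bolt shear: A_b = π(1.125)²/4 = 0.99402 in². φR_n = 0.75 × 68 × 0.99402 × 4 × 1 = 202.8 kips.
Bearing (0.3125 in plate, F_u = 70 ksi): end bolts L_c = 2.6875 − 1.25/2 = 2.0625, R_n = min(1.2×2.0625×0.3125×70, 2.4×1.125×0.3125×70) = 54.141 kips/bolt; interior L_c = 3.375 − 1.25 = 2.125, R_n = 55.781 kips/bolt. φR_n = 0.75 × (1×54.141 + 3×55.781) = 166.1 kips.
Governing: min(202.8, 166.1) = 166.1 kips → bearing.

166.1 kips (bearing governs)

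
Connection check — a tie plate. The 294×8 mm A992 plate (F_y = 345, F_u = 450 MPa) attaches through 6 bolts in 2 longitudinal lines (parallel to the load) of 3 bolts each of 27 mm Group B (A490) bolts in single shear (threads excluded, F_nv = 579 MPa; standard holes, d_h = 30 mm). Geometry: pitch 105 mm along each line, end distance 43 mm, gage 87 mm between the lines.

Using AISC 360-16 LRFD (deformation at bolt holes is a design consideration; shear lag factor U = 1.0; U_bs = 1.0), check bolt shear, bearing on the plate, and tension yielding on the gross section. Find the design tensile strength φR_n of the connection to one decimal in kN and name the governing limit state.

730.3 kN (gross-section yield governs)

Bolt shear: A_b = π(27)²/4 = 572.56 mm². φR_n = 0.75 × 579 × 572.56 × 6 × 1 = 1491.8 kN.
Bearing (8 mm plate, F_u = 450 MPa): end bolts L_c = 43 − 30/2 = 28, R_n = min(1.2×28×8×450, 2.4×27×8×450) = 120.96 kN/bolt; interior L_c = 105 − 30 = 75, R_n = 233.28 kN/bolt. φR_n = 0.75 × (2×120.96 + 4×233.28) = 881.3 kN.
Tension yield (gross): A_g = 294×8 = 2352 mm². φR_n = 0.90 × 345 × 2352 = 730.3 kN.
Governing: min(1491.8, 881.3, 730.3) = 730.3 kN → gross-section yield.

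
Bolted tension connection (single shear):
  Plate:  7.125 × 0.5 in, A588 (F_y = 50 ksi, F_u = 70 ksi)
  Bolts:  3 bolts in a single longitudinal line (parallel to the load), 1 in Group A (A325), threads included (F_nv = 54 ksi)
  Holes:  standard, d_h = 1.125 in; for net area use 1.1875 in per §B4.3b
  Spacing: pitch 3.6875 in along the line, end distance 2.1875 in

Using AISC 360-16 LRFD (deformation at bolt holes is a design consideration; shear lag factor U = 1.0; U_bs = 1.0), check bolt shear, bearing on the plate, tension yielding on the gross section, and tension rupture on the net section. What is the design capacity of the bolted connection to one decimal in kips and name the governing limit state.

Bolt shear: A_b = π(1)²/4 = 0.7854 in². φR_n = 0.75 × 54 × 0.7854 × 3 × 1 = 95.4 kips.
Bearing (0.5 in plate, F_u = 70 ksi): end bolts L_c = 2.1875 − 1.125/2 = 1.625, R_n = min(1.2×1.625×0.5×70, 2.4×1×0.5×70) = 68.25 kips/bolt; interior L_c = 3.6875 − 1.125 = 2.5625, R_n = 84 kips/bolt. φR_n = 0.75 × (1×68.25 + 2×84) = 177.2 kips.
Tension yield (gross): A_g = 7.125×0.5 = 3.5625 in². φR_n = 0.90 × 50 × 3.5625 = 160.3 kips.
Tension rupture (net): A_n = (7.125 − 1×1.1875)×0.5 = 2.9688 in² (U = 1.0, A_e = A_n). φR_n = 0.75 × 70 × 2.9688 = 155.9 kips.
Governing: min(95.4, 177.2, 160.3, 155.9) = 95.4 kips → bolt shear.

95.4 kips (bolt shear governs)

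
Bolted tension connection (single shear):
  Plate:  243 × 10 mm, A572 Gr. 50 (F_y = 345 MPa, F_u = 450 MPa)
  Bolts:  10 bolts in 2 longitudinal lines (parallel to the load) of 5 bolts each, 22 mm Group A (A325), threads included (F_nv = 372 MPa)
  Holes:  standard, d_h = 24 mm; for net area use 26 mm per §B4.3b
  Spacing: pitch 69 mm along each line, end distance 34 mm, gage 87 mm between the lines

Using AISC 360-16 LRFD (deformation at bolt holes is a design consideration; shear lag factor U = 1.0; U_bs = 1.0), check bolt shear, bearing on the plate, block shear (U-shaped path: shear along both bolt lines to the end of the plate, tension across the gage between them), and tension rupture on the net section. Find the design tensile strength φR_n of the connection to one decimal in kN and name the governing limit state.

Bolt shear: A_b = π(22)²/4 = 380.13 mm². φR_n = 0.75 × 372 × 380.13 × 10 × 1 = 1060.6 kN.
Bearing (10 mm plate, F_u = 450 MPa): end bolts L_c = 34 − 24/2 = 22, R_n = min(1.2×22×10×450, 2.4×22×10×450) = 118.8 kN/bolt; interior L_c = 69 − 24 = 45, R_n = 237.6 kN/bolt. φR_n = 0.75 × (2×118.8 + 8×237.6) = 1603.8 kN.
Block shear: shear path 2×[34+4×69] = 2×310 mm, A_gv = 6200, A_nv = 2×(310 − 4.5×26)×10 = 3860 mm²; tension across gage: (87 − 1×26)×10 = 610 mm². R_n = min(0.6×450×3860, 0.6×345×6200) + 1.0×450×610 = min(1042.2, 1283.4) + 274.5 = 1316.7 kN. φR_n = 0.75 × 1316.7 = 987.5 kN.
Tension rupture (net): A_n = (243 − 2×26)×10 = 1910 mm² (U = 1.0, A_e = A_n). φR_n = 0.75 × 450 × 1910 = 644.6 kN.
Governing: min(1060.6, 1603.8, 987.5, 644.6) = 644.6 kN → net-section rupture.

644.6 kN (net-section rupture governs)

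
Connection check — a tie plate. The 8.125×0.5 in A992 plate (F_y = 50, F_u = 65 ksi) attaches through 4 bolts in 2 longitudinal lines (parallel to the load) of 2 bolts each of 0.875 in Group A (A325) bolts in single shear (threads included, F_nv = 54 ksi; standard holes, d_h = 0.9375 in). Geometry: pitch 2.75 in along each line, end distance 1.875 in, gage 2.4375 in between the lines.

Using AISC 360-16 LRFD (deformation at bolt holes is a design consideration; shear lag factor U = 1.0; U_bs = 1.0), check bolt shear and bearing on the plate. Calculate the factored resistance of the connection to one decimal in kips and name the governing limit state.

97.4 kips (bolt shear governs)

Bolt shear: A_b = π(0.875)²/4 = 0.60132 in². φR_n = 0.75 × 54 × 0.60132 × 4 × 1 = 97.4 kips.
Bearing (0.5 in plate, F_u = 65 ksi): end bolts L_c = 1.875 − 0.9375/2 = 1.40625, R_n = min(1.2×1.40625×0.5×65, 2.4×0.875×0.5×65) = 54.844 kips/bolt; interior L_c = 2.75 − 0.9375 = 1.8125, R_n = 68.25 kips/bolt. φR_n = 0.75 × (2×54.844 + 2×68.25) = 184.6 kips.
Governing: min(97.4, 184.6) = 97.4 kips → bolt shear.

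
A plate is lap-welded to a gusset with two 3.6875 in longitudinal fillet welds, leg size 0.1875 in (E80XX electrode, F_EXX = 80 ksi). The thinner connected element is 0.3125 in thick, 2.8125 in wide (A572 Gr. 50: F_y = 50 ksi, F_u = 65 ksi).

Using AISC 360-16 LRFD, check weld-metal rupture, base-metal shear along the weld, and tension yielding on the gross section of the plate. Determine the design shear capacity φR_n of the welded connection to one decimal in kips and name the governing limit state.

35.2 kips (weld metal governs)

Weld metal: throat = 0.707×0.1875 = 0.13256 in, L = 2×3.6875 = 7.375 in. φR_n = 0.75 × 0.6 × 80 × 0.13256 × 7.375 = 35.2 kips.
Base metal shear (0.3125 in plate): yield φR_n = 1.0×0.6×50×0.3125×7.375 = 69.1 kips; rupture φR_n = 0.75×0.6×65×0.3125×7.375 = 67.4 kips; take 67.4 kips (rupture).
Tension yield (gross): A_g = 2.8125×0.3125 = 0.87891 in². φR_n = 0.90 × 50 × 0.87891 = 39.6 kips.
Governing: min(35.2, 67.4, 39.6) = 35.2 kips → weld metal.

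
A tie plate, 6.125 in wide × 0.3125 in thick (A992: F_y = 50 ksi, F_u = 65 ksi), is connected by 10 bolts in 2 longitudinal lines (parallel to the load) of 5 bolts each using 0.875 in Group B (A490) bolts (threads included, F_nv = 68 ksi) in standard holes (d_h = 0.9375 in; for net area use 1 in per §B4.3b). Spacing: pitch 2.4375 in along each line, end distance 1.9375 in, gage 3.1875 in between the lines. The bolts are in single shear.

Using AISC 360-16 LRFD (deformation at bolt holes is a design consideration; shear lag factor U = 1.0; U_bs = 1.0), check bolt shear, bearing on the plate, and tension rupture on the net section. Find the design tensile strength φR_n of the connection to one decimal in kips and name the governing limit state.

Bolt shear: A_b = π(0.875)²/4 = 0.60132 in². φR_n = 0.75 × 68 × 0.60132 × 10 × 1 = 306.7 kips.
Bearing (0.3125 in plate, F_u = 65 ksi): end bolts L_c = 1.9375 − 0.9375/2 = 1.46875, R_n = min(1.2×1.46875×0.3125×65, 2.4×0.875×0.3125×65) = 35.801 kips/bolt; interior L_c = 2.4375 − 0.9375 = 1.5, R_n = 36.563 kips/bolt. φR_n = 0.75 × (2×35.801 + 8×36.563) = 273.1 kips.
Tension rupture (net): A_n = (6.125 − 2×1)×0.3125 = 1.2891 in² (U = 1.0, A_e = A_n). φR_n = 0.75 × 65 × 1.2891 = 62.8 kips.
Governing: min(306.7, 273.1, 62.8) = 62.8 kips → net-section rupture.

62.8 kips (net-section rupture governs)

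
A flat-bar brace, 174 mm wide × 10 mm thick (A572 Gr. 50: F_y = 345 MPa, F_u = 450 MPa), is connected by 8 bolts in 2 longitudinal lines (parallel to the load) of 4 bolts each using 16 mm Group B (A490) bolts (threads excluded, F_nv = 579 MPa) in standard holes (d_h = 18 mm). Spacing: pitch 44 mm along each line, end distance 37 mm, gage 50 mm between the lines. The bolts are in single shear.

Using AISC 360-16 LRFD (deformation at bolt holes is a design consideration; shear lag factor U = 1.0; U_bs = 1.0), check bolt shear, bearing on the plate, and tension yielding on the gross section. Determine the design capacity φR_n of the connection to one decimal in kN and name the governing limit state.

Bolt shear: A_b = π(16)²/4 = 201.06 mm². φR_n = 0.75 × 579 × 201.06 × 8 × 1 = 698.5 kN.
Bearing (10 mm plate, F_u = 450 MPa): end bolts L_c = 37 − 18/2 = 28, R_n = min(1.2×28×10×450, 2.4×16×10×450) = 151.2 kN/bolt; interior L_c = 44 − 18 = 26, R_n = 140.4 kN/bolt. φR_n = 0.75 × (2×151.2 + 6×140.4) = 858.6 kN.
Tension yield (gross): A_g = 174×10 = 1740 mm². φR_n = 0.90 × 345 × 1740 = 540.3 kN.
Governing: min(698.5, 858.6, 540.3) = 540.3 kN → gross-section yield.

540.3 kN (gross-section yield governs)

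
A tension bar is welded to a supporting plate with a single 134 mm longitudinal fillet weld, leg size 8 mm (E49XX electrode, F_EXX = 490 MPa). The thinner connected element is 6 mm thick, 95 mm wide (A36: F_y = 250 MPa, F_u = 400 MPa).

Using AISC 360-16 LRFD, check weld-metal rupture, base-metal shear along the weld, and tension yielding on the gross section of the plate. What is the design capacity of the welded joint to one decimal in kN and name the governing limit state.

120.6 kN (base-metal shear governs)

Weld metal: throat = 0.707×8 = 5.656 mm, L = 134 mm. φR_n = 0.75 × 0.6 × 490 × 5.656 × 134 = 167.1 kN.
Base metal shear (6 mm plate): yield φR_n = 1.0×0.6×250×6×134 = 120.6 kN; rupture φR_n = 0.75×0.6×400×6×134 = 144.7 kN; take 120.6 kN (yield).
Tension yield (gross): A_g = 95×6 = 570 mm². φR_n = 0.90 × 250 × 570 = 128.3 kN.
Governing: min(167.1, 120.6, 128.3) = 120.6 kN → base-metal shear.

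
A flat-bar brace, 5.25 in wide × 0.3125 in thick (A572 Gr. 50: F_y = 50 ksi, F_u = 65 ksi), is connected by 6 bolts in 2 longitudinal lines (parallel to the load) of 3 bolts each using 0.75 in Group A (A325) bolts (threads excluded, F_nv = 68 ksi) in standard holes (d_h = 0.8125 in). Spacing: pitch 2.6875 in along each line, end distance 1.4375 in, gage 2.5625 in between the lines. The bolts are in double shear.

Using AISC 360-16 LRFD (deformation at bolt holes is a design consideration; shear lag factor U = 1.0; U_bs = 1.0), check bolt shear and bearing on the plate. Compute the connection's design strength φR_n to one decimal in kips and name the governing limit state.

147.4 kips (bearing governs)

Bolt shear: A_b = π(0.75)²/4 = 0.44179 in². φR_n = 0.75 × 68 × 0.44179 × 6 × 2 = 270.4 kips.
Bearing (0.3125 in plate, F_u = 65 ksi): end bolts L_c = 1.4375 − 0.8125/2 = 1.03125, R_n = min(1.2×1.03125×0.3125×65, 2.4×0.75×0.3125×65) = 25.137 kips/bolt; interior L_c = 2.6875 − 0.8125 = 1.875, R_n = 36.563 kips/bolt. φR_n = 0.75 × (2×25.137 + 4×36.563) = 147.4 kips.
Governing: min(270.4, 147.4) = 147.4 kips → bearing.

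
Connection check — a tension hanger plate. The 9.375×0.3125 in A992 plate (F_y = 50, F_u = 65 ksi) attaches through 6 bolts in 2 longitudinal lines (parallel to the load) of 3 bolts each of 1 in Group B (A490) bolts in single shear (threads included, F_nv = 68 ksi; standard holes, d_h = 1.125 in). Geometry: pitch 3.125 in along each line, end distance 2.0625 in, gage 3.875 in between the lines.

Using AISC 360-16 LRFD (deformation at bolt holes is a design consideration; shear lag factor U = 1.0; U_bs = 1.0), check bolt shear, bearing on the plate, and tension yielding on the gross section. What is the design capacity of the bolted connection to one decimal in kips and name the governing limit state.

Bolt shear: A_b = π(1)²/4 = 0.7854 in². φR_n = 0.75 × 68 × 0.7854 × 6 × 1 = 240.3 kips.
Bearing (0.3125 in plate, F_u = 65 ksi): end bolts L_c = 2.0625 − 1.125/2 = 1.5, R_n = min(1.2×1.5×0.3125×65, 2.4×1×0.3125×65) = 36.563 kips/bolt; interior L_c = 3.125 − 1.125 = 2, R_n = 48.75 kips/bolt. φR_n = 0.75 × (2×36.563 + 4×48.75) = 201.1 kips.
Tension yield (gross): A_g = 9.375×0.3125 = 2.9297 in². φR_n = 0.90 × 50 × 2.9297 = 131.8 kips.
Governing: min(240.3, 201.1, 131.8) = 131.8 kips → gross-section yield.

131.8 kips (gross-section yield governs)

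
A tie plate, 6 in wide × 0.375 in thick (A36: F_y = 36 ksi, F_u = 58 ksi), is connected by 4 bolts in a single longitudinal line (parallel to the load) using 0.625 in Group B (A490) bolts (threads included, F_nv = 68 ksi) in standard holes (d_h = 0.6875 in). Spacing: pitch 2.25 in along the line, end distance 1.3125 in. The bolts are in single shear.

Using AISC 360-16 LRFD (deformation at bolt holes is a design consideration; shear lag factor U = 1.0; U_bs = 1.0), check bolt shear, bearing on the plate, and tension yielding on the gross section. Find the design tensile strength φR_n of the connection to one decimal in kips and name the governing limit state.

62.6 kips (bolt shear governs)

Bolt shear: A_b = π(0.625)²/4 = 0.3068 in². φR_n = 0.75 × 68 × 0.3068 × 4 × 1 = 62.6 kips.
Bearing (0.375 in plate, F_u = 58 ksi): end bolts L_c = 1.3125 − 0.6875/2 = 0.96875, R_n = min(1.2×0.96875×0.375×58, 2.4×0.625×0.375×58) = 25.284 kips/bolt; interior L_c = 2.25 − 0.6875 = 1.5625, R_n = 32.625 kips/bolt. φR_n = 0.75 × (1×25.284 + 3×32.625) = 92.4 kips.
Tension yield (gross): A_g = 6×0.375 = 2.25 in². φR_n = 0.90 × 36 × 2.25 = 72.9 kips.
Governing: min(62.6, 92.4, 72.9) = 62.6 kips → bolt shear.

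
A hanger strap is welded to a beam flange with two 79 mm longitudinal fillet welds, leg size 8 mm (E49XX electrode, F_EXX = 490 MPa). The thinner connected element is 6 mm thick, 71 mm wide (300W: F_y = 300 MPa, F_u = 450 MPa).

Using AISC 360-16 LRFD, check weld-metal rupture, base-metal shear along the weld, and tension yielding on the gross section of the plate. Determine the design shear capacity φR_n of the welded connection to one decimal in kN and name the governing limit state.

115.0 kN (gross-section yield governs)

Weld metal: throat = 0.707×8 = 5.656 mm, L = 2×79 = 158 mm. φR_n = 0.75 × 0.6 × 490 × 5.656 × 158 = 197.0 kN.
Base metal shear (6 mm plate): yield φR_n = 1.0×0.6×300×6×158 = 170.6 kN; rupture φR_n = 0.75×0.6×450×6×158 = 192.0 kN; take 170.6 kN (yield).
Tension yield (gross): A_g = 71×6 = 426 mm². φR_n = 0.90 × 300 × 426 = 115.0 kN.
Governing: min(197.0, 170.6, 115.0) = 115.0 kN → gross-section yield.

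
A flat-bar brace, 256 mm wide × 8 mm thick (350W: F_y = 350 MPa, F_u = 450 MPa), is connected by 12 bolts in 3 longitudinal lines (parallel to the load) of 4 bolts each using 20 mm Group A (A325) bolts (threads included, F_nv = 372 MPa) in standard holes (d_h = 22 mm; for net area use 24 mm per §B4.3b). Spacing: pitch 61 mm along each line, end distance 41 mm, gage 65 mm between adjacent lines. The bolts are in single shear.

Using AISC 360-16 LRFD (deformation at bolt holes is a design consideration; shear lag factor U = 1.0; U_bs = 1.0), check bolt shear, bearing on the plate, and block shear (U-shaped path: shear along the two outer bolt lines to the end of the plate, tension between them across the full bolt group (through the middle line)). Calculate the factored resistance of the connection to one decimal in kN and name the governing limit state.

Bolt shear: A_b = π(20)²/4 = 314.16 mm². φR_n = 0.75 × 372 × 314.16 × 12 × 1 = 1051.8 kN.
Bearing (8 mm plate, F_u = 450 MPa): end bolts L_c = 41 − 22/2 = 30, R_n = min(1.2×30×8×450, 2.4×20×8×450) = 129.6 kN/bolt; interior L_c = 61 − 22 = 39, R_n = 168.48 kN/bolt. φR_n = 0.75 × (3×129.6 + 9×168.48) = 1428.8 kN.
Block shear: shear path 2×[41+3×61] = 2×224 mm, A_gv = 3584, A_nv = 2×(224 − 3.5×24)×8 = 2240 mm²; tension across gage: (130 − 2×24)×8 = 656 mm². R_n = min(0.6×450×2240, 0.6×350×3584) + 1.0×450×656 = min(604.8, 752.64) + 295.2 = 900 kN. φR_n = 0.75 × 900 = 675.0 kN.
Governing: min(1051.8, 1428.8, 675.0) = 675.0 kN → block shear.

675.0 kN (block shear governs)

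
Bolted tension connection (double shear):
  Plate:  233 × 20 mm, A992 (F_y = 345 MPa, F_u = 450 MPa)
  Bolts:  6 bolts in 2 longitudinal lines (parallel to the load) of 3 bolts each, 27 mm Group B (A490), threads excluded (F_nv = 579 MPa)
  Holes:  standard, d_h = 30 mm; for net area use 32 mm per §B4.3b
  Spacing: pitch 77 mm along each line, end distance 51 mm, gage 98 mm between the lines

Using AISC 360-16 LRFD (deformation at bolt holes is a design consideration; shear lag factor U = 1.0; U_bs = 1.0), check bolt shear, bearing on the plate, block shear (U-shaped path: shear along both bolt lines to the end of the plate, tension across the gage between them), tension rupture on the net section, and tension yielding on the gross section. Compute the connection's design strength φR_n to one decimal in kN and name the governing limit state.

1140.8 kN (net-section rupture governs)

Bolt shear: A_b = π(27)²/4 = 572.56 mm². φR_n = 0.75 × 579 × 572.56 × 6 × 2 = 2983.6 kN.
Bearing (20 mm plate, F_u = 450 MPa): end bolts L_c = 51 − 30/2 = 36, R_n = min(1.2×36×20×450, 2.4×27×20×450) = 388.8 kN/bolt; interior L_c = 77 − 30 = 47, R_n = 507.6 kN/bolt. φR_n = 0.75 × (2×388.8 + 4×507.6) = 2106.0 kN.
Block shear: shear path 2×[51+2×77] = 2×205 mm, A_gv = 8200, A_nv = 2×(205 − 2.5×32)×20 = 5000 mm²; tension across gage: (98 − 1×32)×20 = 1320 mm². R_n = min(0.6×450×5000, 0.6×345×8200) + 1.0×450×1320 = min(1350, 1697.4) + 594 = 1944 kN. φR_n = 0.75 × 1944 = 1458.0 kN.
Tension rupture (net): A_n = (233 − 2×32)×20 = 3380 mm² (U = 1.0, A_e = A_n). φR_n = 0.75 × 450 × 3380 = 1140.8 kN.
Tension yield (gross): A_g = 233×20 = 4660 mm². φR_n = 0.90 × 345 × 4660 = 1446.9 kN.
Governing: min(2983.6, 2106.0, 1458.0, 1140.8, 1446.9) = 1140.8 kN → net-section rupture.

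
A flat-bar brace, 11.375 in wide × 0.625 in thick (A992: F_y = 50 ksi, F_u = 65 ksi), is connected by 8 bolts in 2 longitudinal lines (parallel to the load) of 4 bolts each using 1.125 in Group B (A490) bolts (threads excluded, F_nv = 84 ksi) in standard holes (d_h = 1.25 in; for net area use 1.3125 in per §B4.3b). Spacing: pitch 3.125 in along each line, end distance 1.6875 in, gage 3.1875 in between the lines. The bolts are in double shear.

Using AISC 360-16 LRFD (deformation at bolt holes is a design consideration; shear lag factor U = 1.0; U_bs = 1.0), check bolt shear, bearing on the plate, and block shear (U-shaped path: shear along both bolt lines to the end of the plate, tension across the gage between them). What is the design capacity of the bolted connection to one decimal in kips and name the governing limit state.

Bolt shear: A_b = π(1.125)²/4 = 0.99402 in². φR_n = 0.75 × 84 × 0.99402 × 8 × 2 = 1002.0 kips.
Bearing (0.625 in plate, F_u = 65 ksi): end bolts L_c = 1.6875 − 1.25/2 = 1.0625, R_n = min(1.2×1.0625×0.625×65, 2.4×1.125×0.625×65) = 51.797 kips/bolt; interior L_c = 3.125 − 1.25 = 1.875, R_n = 91.406 kips/bolt. φR_n = 0.75 × (2×51.797 + 6×91.406) = 489.0 kips.
Block shear: shear path 2×[1.6875+3×3.125] = 2×11.0625 in, A_gv = 13.828, A_nv = 2×(11.0625 − 3.5×1.3125)×0.625 = 8.0859 in²; tension across gage: (3.1875 − 1×1.3125)×0.625 = 1.1719 in². R_n = min(0.6×65×8.0859, 0.6×50×13.828) + 1.0×65×1.1719 = min(315.35, 414.84) + 76.174 = 391.52 kips. φR_n = 0.75 × 391.52 = 293.6 kips.
Governing: min(1002.0, 489.0, 293.6) = 293.6 kips → block shear.

293.6 kips (block shear governs)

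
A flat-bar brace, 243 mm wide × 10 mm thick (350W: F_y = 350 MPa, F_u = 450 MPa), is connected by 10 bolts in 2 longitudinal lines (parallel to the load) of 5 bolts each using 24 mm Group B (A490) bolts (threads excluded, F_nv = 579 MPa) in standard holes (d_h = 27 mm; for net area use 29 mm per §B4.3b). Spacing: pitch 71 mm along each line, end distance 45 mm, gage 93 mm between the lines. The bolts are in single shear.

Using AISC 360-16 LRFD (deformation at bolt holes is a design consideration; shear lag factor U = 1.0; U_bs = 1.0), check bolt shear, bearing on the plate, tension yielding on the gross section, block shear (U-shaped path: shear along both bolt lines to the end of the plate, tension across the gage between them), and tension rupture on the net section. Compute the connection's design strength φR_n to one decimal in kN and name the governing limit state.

Bolt shear: A_b = π(24)²/4 = 452.39 mm². φR_n = 0.75 × 579 × 452.39 × 10 × 1 = 1964.5 kN.
Bearing (10 mm plate, F_u = 450 MPa): end bolts L_c = 45 − 27/2 = 31.5, R_n = min(1.2×31.5×10×450, 2.4×24×10×450) = 170.1 kN/bolt; interior L_c = 71 − 27 = 44, R_n = 237.6 kN/bolt. φR_n = 0.75 × (2×170.1 + 8×237.6) = 1680.8 kN.
Tension yield (gross): A_g = 243×10 = 2430 mm². φR_n = 0.90 × 350 × 2430 = 765.5 kN.
Block shear: shear path 2×[45+4×71] = 2×329 mm, A_gv = 6580, A_nv = 2×(329 − 4.5×29)×10 = 3970 mm²; tension across gage: (93 − 1×29)×10 = 640 mm². R_n = min(0.6×450×3970, 0.6×350×6580) + 1.0×450×640 = min(1071.9, 1381.8) + 288 = 1359.9 kN. φR_n = 0.75 × 1359.9 = 1019.9 kN.
Tension rupture (net): A_n = (243 − 2×29)×10 = 1850 mm² (U = 1.0, A_e = A_n). φR_n = 0.75 × 450 × 1850 = 624.4 kN.
Governing: min(1964.5, 1680.8, 765.5, 1019.9, 624.4) = 624.4 kN → net-section rupture.

624.4 kN (net-section rupture governs)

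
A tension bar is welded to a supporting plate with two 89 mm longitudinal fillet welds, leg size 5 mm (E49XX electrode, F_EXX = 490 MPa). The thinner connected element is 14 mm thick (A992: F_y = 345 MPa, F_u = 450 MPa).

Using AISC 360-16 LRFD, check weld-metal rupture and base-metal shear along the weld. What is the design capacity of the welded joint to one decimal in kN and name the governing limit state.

Weld metal: throat = 0.707×5 = 3.535 mm, L = 2×89 = 178 mm. φR_n = 0.75 × 0.6 × 490 × 3.535 × 178 = 138.7 kN.
Base metal shear (14 mm plate): yield φR_n = 1.0×0.6×345×14×178 = 515.8 kN; rupture φR_n = 0.75×0.6×450×14×178 = 504.6 kN; take 504.6 kN (rupture).
Governing: min(138.7, 504.6) = 138.7 kN → weld metal.

138.7 kN (weld metal governs)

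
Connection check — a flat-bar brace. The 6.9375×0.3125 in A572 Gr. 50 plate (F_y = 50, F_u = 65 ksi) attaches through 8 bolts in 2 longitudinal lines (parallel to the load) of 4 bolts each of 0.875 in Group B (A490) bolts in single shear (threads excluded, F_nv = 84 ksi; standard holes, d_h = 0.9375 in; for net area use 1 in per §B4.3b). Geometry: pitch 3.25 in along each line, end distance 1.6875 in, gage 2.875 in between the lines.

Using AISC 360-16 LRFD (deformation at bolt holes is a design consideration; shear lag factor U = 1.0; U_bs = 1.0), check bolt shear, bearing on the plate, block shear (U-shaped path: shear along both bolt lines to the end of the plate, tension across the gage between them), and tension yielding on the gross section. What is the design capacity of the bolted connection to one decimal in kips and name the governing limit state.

Bolt shear: A_b = π(0.875)²/4 = 0.60132 in². φR_n = 0.75 × 84 × 0.60132 × 8 × 1 = 303.1 kips.
Bearing (0.3125 in plate, F_u = 65 ksi): end bolts L_c = 1.6875 − 0.9375/2 = 1.21875, R_n = min(1.2×1.21875×0.3125×65, 2.4×0.875×0.3125×65) = 29.707 kips/bolt; interior L_c = 3.25 − 0.9375 = 2.3125, R_n = 42.656 kips/bolt. φR_n = 0.75 × (2×29.707 + 6×42.656) = 236.5 kips.
Block shear: shear path 2×[1.6875+3×3.25] = 2×11.4375 in, A_gv = 7.1484, A_nv = 2×(11.4375 − 3.5×1)×0.3125 = 4.9609 in²; tension across gage: (2.875 − 1×1)×0.3125 = 0.58594 in². R_n = min(0.6×65×4.9609, 0.6×50×7.1484) + 1.0×65×0.58594 = min(193.48, 214.45) + 38.086 = 231.57 kips. φR_n = 0.75 × 231.57 = 173.7 kips.
Tension yield (gross): A_g = 6.9375×0.3125 = 2.168 in². φR_n = 0.90 × 50 × 2.168 = 97.6 kips.
Governing: min(303.1, 236.5, 173.7, 97.6) = 97.6 kips → gross-section yield.

97.6 kips (gross-section yield governs)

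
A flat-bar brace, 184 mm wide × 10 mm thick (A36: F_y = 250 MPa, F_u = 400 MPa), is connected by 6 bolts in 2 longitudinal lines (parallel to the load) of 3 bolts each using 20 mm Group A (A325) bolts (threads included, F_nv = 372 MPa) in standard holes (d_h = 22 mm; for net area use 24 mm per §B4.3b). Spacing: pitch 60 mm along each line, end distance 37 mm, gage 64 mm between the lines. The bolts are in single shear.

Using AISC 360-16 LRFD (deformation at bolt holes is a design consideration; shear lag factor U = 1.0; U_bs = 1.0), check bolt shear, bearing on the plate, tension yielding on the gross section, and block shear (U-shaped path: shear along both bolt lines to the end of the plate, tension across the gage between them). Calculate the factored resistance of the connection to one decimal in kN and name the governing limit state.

414.0 kN (gross-section yield governs)

Bolt shear: A_b = π(20)²/4 = 314.16 mm². φR_n = 0.75 × 372 × 314.16 × 6 × 1 = 525.9 kN.
Bearing (10 mm plate, F_u = 400 MPa): end bolts L_c = 37 − 22/2 = 26, R_n = min(1.2×26×10×400, 2.4×20×10×400) = 124.8 kN/bolt; interior L_c = 60 − 22 = 38, R_n = 182.4 kN/bolt. φR_n = 0.75 × (2×124.8 + 4×182.4) = 734.4 kN.
Tension yield (gross): A_g = 184×10 = 1840 mm². φR_n = 0.90 × 250 × 1840 = 414.0 kN.
Block shear: shear path 2×[37+2×60] = 2×157 mm, A_gv = 3140, A_nv = 2×(157 − 2.5×24)×10 = 1940 mm²; tension across gage: (64 − 1×24)×10 = 400 mm². R_n = min(0.6×400×1940, 0.6×250×3140) + 1.0×400×400 = min(465.6, 471) + 160 = 625.6 kN. φR_n = 0.75 × 625.6 = 469.2 kN.
Governing: min(525.9, 734.4, 414.0, 469.2) = 414.0 kN → gross-section yield.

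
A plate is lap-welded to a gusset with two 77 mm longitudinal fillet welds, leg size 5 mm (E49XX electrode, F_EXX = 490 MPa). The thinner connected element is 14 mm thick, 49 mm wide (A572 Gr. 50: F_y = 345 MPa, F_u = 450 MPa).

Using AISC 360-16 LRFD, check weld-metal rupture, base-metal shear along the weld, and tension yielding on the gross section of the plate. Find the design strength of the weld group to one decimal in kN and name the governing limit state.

120.0 kN (weld metal governs)

Weld metal: throat = 0.707×5 = 3.535 mm, L = 2×77 = 154 mm. φR_n = 0.75 × 0.6 × 490 × 3.535 × 154 = 120.0 kN.
Base metal shear (14 mm plate): yield φR_n = 1.0×0.6×345×14×154 = 446.3 kN; rupture φR_n = 0.75×0.6×450×14×154 = 436.6 kN; take 436.6 kN (rupture).
Tension yield (gross): A_g = 49×14 = 686 mm². φR_n = 0.90 × 345 × 686 = 213.0 kN.
Governing: min(120.0, 436.6, 213.0) = 120.0 kN → weld metal.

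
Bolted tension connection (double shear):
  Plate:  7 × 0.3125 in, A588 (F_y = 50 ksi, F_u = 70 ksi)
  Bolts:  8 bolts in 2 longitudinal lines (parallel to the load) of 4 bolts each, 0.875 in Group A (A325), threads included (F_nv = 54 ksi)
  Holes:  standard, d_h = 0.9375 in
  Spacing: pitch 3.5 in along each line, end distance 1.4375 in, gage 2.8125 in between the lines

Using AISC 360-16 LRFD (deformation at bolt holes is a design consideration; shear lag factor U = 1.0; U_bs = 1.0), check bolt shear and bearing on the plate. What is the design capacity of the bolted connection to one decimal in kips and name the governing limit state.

244.9 kips (bearing governs)

Bolt shear: A_b = π(0.875)²/4 = 0.60132 in². φR_n = 0.75 × 54 × 0.60132 × 8 × 2 = 389.7 kips.
Bearing (0.3125 in plate, F_u = 70 ksi): end bolts L_c = 1.4375 − 0.9375/2 = 0.96875, R_n = min(1.2×0.96875×0.3125×70, 2.4×0.875×0.3125×70) = 25.43 kips/bolt; interior L_c = 3.5 − 0.9375 = 2.5625, R_n = 45.938 kips/bolt. φR_n = 0.75 × (2×25.43 + 6×45.938) = 244.9 kips.
Governing: min(389.7, 244.9) = 244.9 kips → bearing.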